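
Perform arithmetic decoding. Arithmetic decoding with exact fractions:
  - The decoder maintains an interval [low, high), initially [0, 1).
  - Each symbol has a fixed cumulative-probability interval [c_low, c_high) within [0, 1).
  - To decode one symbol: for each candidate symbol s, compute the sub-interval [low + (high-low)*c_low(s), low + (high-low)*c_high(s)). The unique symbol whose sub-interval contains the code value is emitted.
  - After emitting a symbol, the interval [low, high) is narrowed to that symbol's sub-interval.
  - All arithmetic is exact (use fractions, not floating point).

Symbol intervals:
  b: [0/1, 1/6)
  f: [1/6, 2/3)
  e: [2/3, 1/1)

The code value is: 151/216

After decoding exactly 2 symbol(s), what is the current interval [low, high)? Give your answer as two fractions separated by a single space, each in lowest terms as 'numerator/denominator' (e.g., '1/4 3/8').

Step 1: interval [0/1, 1/1), width = 1/1 - 0/1 = 1/1
  'b': [0/1 + 1/1*0/1, 0/1 + 1/1*1/6) = [0/1, 1/6)
  'f': [0/1 + 1/1*1/6, 0/1 + 1/1*2/3) = [1/6, 2/3)
  'e': [0/1 + 1/1*2/3, 0/1 + 1/1*1/1) = [2/3, 1/1) <- contains code 151/216
  emit 'e', narrow to [2/3, 1/1)
Step 2: interval [2/3, 1/1), width = 1/1 - 2/3 = 1/3
  'b': [2/3 + 1/3*0/1, 2/3 + 1/3*1/6) = [2/3, 13/18) <- contains code 151/216
  'f': [2/3 + 1/3*1/6, 2/3 + 1/3*2/3) = [13/18, 8/9)
  'e': [2/3 + 1/3*2/3, 2/3 + 1/3*1/1) = [8/9, 1/1)
  emit 'b', narrow to [2/3, 13/18)

Answer: 2/3 13/18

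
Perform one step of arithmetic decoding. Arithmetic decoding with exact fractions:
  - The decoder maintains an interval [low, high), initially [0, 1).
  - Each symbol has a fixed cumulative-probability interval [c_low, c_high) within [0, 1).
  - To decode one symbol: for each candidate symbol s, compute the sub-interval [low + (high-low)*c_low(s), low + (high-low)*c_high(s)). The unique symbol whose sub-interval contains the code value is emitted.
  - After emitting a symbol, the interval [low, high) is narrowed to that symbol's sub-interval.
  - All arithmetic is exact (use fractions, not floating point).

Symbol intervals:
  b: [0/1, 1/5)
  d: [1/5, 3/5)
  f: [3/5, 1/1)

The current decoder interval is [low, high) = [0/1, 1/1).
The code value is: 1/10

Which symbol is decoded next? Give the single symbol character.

Interval width = high − low = 1/1 − 0/1 = 1/1
Scaled code = (code − low) / width = (1/10 − 0/1) / 1/1 = 1/10
  b: [0/1, 1/5) ← scaled code falls here ✓
  d: [1/5, 3/5) 
  f: [3/5, 1/1) 

Answer: b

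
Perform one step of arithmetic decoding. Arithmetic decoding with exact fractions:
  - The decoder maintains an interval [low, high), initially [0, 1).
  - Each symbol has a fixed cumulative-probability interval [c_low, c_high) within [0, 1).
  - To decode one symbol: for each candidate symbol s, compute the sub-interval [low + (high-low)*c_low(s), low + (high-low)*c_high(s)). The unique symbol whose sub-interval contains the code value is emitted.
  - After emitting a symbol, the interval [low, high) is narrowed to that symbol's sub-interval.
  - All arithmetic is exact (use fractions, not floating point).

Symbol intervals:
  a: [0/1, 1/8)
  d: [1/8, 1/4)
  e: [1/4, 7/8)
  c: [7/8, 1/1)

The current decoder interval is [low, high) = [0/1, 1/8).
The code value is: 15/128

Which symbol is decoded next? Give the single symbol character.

Answer: c

Derivation:
Interval width = high − low = 1/8 − 0/1 = 1/8
Scaled code = (code − low) / width = (15/128 − 0/1) / 1/8 = 15/16
  a: [0/1, 1/8) 
  d: [1/8, 1/4) 
  e: [1/4, 7/8) 
  c: [7/8, 1/1) ← scaled code falls here ✓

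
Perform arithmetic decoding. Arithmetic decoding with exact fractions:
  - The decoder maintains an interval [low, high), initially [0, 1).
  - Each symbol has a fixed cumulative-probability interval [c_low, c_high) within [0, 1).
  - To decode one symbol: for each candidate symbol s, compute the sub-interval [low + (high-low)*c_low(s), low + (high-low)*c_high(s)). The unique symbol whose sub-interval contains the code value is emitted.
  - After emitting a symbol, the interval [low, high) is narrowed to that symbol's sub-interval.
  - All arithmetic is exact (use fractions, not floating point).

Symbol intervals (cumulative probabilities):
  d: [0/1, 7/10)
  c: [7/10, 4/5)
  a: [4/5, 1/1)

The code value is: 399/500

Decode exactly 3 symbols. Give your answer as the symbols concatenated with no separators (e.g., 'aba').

Step 1: interval [0/1, 1/1), width = 1/1 - 0/1 = 1/1
  'd': [0/1 + 1/1*0/1, 0/1 + 1/1*7/10) = [0/1, 7/10)
  'c': [0/1 + 1/1*7/10, 0/1 + 1/1*4/5) = [7/10, 4/5) <- contains code 399/500
  'a': [0/1 + 1/1*4/5, 0/1 + 1/1*1/1) = [4/5, 1/1)
  emit 'c', narrow to [7/10, 4/5)
Step 2: interval [7/10, 4/5), width = 4/5 - 7/10 = 1/10
  'd': [7/10 + 1/10*0/1, 7/10 + 1/10*7/10) = [7/10, 77/100)
  'c': [7/10 + 1/10*7/10, 7/10 + 1/10*4/5) = [77/100, 39/50)
  'a': [7/10 + 1/10*4/5, 7/10 + 1/10*1/1) = [39/50, 4/5) <- contains code 399/500
  emit 'a', narrow to [39/50, 4/5)
Step 3: interval [39/50, 4/5), width = 4/5 - 39/50 = 1/50
  'd': [39/50 + 1/50*0/1, 39/50 + 1/50*7/10) = [39/50, 397/500)
  'c': [39/50 + 1/50*7/10, 39/50 + 1/50*4/5) = [397/500, 199/250)
  'a': [39/50 + 1/50*4/5, 39/50 + 1/50*1/1) = [199/250, 4/5) <- contains code 399/500
  emit 'a', narrow to [199/250, 4/5)

Answer: caa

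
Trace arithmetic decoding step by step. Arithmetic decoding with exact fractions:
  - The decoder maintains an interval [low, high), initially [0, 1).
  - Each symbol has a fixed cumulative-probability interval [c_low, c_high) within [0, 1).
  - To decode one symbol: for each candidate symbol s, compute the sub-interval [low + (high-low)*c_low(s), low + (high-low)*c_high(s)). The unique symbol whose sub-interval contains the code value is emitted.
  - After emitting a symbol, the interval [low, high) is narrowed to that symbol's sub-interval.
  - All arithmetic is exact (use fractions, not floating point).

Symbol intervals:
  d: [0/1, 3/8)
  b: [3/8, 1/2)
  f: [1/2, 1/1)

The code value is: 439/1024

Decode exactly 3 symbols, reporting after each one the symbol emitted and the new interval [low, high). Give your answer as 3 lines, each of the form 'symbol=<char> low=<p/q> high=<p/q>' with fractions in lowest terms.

Answer: symbol=b low=3/8 high=1/2
symbol=b low=27/64 high=7/16
symbol=b low=219/512 high=55/128

Derivation:
Step 1: interval [0/1, 1/1), width = 1/1 - 0/1 = 1/1
  'd': [0/1 + 1/1*0/1, 0/1 + 1/1*3/8) = [0/1, 3/8)
  'b': [0/1 + 1/1*3/8, 0/1 + 1/1*1/2) = [3/8, 1/2) <- contains code 439/1024
  'f': [0/1 + 1/1*1/2, 0/1 + 1/1*1/1) = [1/2, 1/1)
  emit 'b', narrow to [3/8, 1/2)
Step 2: interval [3/8, 1/2), width = 1/2 - 3/8 = 1/8
  'd': [3/8 + 1/8*0/1, 3/8 + 1/8*3/8) = [3/8, 27/64)
  'b': [3/8 + 1/8*3/8, 3/8 + 1/8*1/2) = [27/64, 7/16) <- contains code 439/1024
  'f': [3/8 + 1/8*1/2, 3/8 + 1/8*1/1) = [7/16, 1/2)
  emit 'b', narrow to [27/64, 7/16)
Step 3: interval [27/64, 7/16), width = 7/16 - 27/64 = 1/64
  'd': [27/64 + 1/64*0/1, 27/64 + 1/64*3/8) = [27/64, 219/512)
  'b': [27/64 + 1/64*3/8, 27/64 + 1/64*1/2) = [219/512, 55/128) <- contains code 439/1024
  'f': [27/64 + 1/64*1/2, 27/64 + 1/64*1/1) = [55/128, 7/16)
  emit 'b', narrow to [219/512, 55/128)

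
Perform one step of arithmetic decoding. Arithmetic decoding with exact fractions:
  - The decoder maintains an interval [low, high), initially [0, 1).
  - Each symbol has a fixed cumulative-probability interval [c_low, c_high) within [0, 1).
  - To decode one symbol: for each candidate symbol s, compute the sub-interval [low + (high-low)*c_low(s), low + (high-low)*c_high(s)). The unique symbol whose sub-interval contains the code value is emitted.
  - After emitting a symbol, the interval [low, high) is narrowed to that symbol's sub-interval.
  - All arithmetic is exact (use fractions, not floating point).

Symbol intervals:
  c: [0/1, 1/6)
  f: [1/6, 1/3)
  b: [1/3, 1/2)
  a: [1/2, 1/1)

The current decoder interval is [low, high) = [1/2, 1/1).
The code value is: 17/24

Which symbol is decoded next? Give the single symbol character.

Answer: b

Derivation:
Interval width = high − low = 1/1 − 1/2 = 1/2
Scaled code = (code − low) / width = (17/24 − 1/2) / 1/2 = 5/12
  c: [0/1, 1/6) 
  f: [1/6, 1/3) 
  b: [1/3, 1/2) ← scaled code falls here ✓
  a: [1/2, 1/1) 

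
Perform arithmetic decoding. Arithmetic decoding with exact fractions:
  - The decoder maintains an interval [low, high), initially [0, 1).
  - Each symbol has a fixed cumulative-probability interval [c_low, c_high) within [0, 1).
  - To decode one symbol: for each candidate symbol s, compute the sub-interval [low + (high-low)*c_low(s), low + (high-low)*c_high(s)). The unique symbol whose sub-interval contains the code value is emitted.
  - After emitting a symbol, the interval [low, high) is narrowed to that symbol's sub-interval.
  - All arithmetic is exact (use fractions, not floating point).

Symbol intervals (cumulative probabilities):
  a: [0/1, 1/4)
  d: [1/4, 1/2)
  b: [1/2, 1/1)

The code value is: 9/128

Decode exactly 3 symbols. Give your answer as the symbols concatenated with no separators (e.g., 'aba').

Step 1: interval [0/1, 1/1), width = 1/1 - 0/1 = 1/1
  'a': [0/1 + 1/1*0/1, 0/1 + 1/1*1/4) = [0/1, 1/4) <- contains code 9/128
  'd': [0/1 + 1/1*1/4, 0/1 + 1/1*1/2) = [1/4, 1/2)
  'b': [0/1 + 1/1*1/2, 0/1 + 1/1*1/1) = [1/2, 1/1)
  emit 'a', narrow to [0/1, 1/4)
Step 2: interval [0/1, 1/4), width = 1/4 - 0/1 = 1/4
  'a': [0/1 + 1/4*0/1, 0/1 + 1/4*1/4) = [0/1, 1/16)
  'd': [0/1 + 1/4*1/4, 0/1 + 1/4*1/2) = [1/16, 1/8) <- contains code 9/128
  'b': [0/1 + 1/4*1/2, 0/1 + 1/4*1/1) = [1/8, 1/4)
  emit 'd', narrow to [1/16, 1/8)
Step 3: interval [1/16, 1/8), width = 1/8 - 1/16 = 1/16
  'a': [1/16 + 1/16*0/1, 1/16 + 1/16*1/4) = [1/16, 5/64) <- contains code 9/128
  'd': [1/16 + 1/16*1/4, 1/16 + 1/16*1/2) = [5/64, 3/32)
  'b': [1/16 + 1/16*1/2, 1/16 + 1/16*1/1) = [3/32, 1/8)
  emit 'a', narrow to [1/16, 5/64)

Answer: ada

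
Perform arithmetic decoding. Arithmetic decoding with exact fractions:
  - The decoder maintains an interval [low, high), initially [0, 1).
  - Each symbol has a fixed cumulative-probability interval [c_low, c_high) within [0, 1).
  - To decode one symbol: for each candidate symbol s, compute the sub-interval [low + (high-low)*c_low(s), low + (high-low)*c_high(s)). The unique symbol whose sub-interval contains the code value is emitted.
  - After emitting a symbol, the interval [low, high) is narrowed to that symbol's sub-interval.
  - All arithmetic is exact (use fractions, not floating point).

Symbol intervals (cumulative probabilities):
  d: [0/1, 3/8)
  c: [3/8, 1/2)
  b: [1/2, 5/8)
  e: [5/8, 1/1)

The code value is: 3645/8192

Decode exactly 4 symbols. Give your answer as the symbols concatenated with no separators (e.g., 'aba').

Step 1: interval [0/1, 1/1), width = 1/1 - 0/1 = 1/1
  'd': [0/1 + 1/1*0/1, 0/1 + 1/1*3/8) = [0/1, 3/8)
  'c': [0/1 + 1/1*3/8, 0/1 + 1/1*1/2) = [3/8, 1/2) <- contains code 3645/8192
  'b': [0/1 + 1/1*1/2, 0/1 + 1/1*5/8) = [1/2, 5/8)
  'e': [0/1 + 1/1*5/8, 0/1 + 1/1*1/1) = [5/8, 1/1)
  emit 'c', narrow to [3/8, 1/2)
Step 2: interval [3/8, 1/2), width = 1/2 - 3/8 = 1/8
  'd': [3/8 + 1/8*0/1, 3/8 + 1/8*3/8) = [3/8, 27/64)
  'c': [3/8 + 1/8*3/8, 3/8 + 1/8*1/2) = [27/64, 7/16)
  'b': [3/8 + 1/8*1/2, 3/8 + 1/8*5/8) = [7/16, 29/64) <- contains code 3645/8192
  'e': [3/8 + 1/8*5/8, 3/8 + 1/8*1/1) = [29/64, 1/2)
  emit 'b', narrow to [7/16, 29/64)
Step 3: interval [7/16, 29/64), width = 29/64 - 7/16 = 1/64
  'd': [7/16 + 1/64*0/1, 7/16 + 1/64*3/8) = [7/16, 227/512)
  'c': [7/16 + 1/64*3/8, 7/16 + 1/64*1/2) = [227/512, 57/128) <- contains code 3645/8192
  'b': [7/16 + 1/64*1/2, 7/16 + 1/64*5/8) = [57/128, 229/512)
  'e': [7/16 + 1/64*5/8, 7/16 + 1/64*1/1) = [229/512, 29/64)
  emit 'c', narrow to [227/512, 57/128)
Step 4: interval [227/512, 57/128), width = 57/128 - 227/512 = 1/512
  'd': [227/512 + 1/512*0/1, 227/512 + 1/512*3/8) = [227/512, 1819/4096)
  'c': [227/512 + 1/512*3/8, 227/512 + 1/512*1/2) = [1819/4096, 455/1024)
  'b': [227/512 + 1/512*1/2, 227/512 + 1/512*5/8) = [455/1024, 1821/4096)
  'e': [227/512 + 1/512*5/8, 227/512 + 1/512*1/1) = [1821/4096, 57/128) <- contains code 3645/8192
  emit 'e', narrow to [1821/4096, 57/128)

Answer: cbce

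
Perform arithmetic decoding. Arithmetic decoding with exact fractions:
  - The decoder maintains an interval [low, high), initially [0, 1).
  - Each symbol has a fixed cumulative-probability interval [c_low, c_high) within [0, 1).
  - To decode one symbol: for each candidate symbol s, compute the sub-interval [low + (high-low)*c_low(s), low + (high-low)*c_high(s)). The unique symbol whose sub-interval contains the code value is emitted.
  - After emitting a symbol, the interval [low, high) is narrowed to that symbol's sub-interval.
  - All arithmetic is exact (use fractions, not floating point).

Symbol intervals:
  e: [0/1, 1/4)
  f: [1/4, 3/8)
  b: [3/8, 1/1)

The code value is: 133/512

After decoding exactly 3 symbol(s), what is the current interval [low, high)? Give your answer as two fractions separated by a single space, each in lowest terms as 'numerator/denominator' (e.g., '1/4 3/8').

Step 1: interval [0/1, 1/1), width = 1/1 - 0/1 = 1/1
  'e': [0/1 + 1/1*0/1, 0/1 + 1/1*1/4) = [0/1, 1/4)
  'f': [0/1 + 1/1*1/4, 0/1 + 1/1*3/8) = [1/4, 3/8) <- contains code 133/512
  'b': [0/1 + 1/1*3/8, 0/1 + 1/1*1/1) = [3/8, 1/1)
  emit 'f', narrow to [1/4, 3/8)
Step 2: interval [1/4, 3/8), width = 3/8 - 1/4 = 1/8
  'e': [1/4 + 1/8*0/1, 1/4 + 1/8*1/4) = [1/4, 9/32) <- contains code 133/512
  'f': [1/4 + 1/8*1/4, 1/4 + 1/8*3/8) = [9/32, 19/64)
  'b': [1/4 + 1/8*3/8, 1/4 + 1/8*1/1) = [19/64, 3/8)
  emit 'e', narrow to [1/4, 9/32)
Step 3: interval [1/4, 9/32), width = 9/32 - 1/4 = 1/32
  'e': [1/4 + 1/32*0/1, 1/4 + 1/32*1/4) = [1/4, 33/128)
  'f': [1/4 + 1/32*1/4, 1/4 + 1/32*3/8) = [33/128, 67/256) <- contains code 133/512
  'b': [1/4 + 1/32*3/8, 1/4 + 1/32*1/1) = [67/256, 9/32)
  emit 'f', narrow to [33/128, 67/256)

Answer: 33/128 67/256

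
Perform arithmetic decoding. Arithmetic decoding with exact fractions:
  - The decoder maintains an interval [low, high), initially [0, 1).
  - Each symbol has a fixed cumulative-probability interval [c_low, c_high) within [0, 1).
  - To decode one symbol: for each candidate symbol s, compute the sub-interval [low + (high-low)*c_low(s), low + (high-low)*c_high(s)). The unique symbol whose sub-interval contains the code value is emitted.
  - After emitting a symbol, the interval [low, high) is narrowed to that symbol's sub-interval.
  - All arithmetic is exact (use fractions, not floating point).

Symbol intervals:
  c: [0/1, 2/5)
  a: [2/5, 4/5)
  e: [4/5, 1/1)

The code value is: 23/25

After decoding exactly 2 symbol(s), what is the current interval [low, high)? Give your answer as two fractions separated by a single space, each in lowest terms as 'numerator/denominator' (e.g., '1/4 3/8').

Answer: 22/25 24/25

Derivation:
Step 1: interval [0/1, 1/1), width = 1/1 - 0/1 = 1/1
  'c': [0/1 + 1/1*0/1, 0/1 + 1/1*2/5) = [0/1, 2/5)
  'a': [0/1 + 1/1*2/5, 0/1 + 1/1*4/5) = [2/5, 4/5)
  'e': [0/1 + 1/1*4/5, 0/1 + 1/1*1/1) = [4/5, 1/1) <- contains code 23/25
  emit 'e', narrow to [4/5, 1/1)
Step 2: interval [4/5, 1/1), width = 1/1 - 4/5 = 1/5
  'c': [4/5 + 1/5*0/1, 4/5 + 1/5*2/5) = [4/5, 22/25)
  'a': [4/5 + 1/5*2/5, 4/5 + 1/5*4/5) = [22/25, 24/25) <- contains code 23/25
  'e': [4/5 + 1/5*4/5, 4/5 + 1/5*1/1) = [24/25, 1/1)
  emit 'a', narrow to [22/25, 24/25)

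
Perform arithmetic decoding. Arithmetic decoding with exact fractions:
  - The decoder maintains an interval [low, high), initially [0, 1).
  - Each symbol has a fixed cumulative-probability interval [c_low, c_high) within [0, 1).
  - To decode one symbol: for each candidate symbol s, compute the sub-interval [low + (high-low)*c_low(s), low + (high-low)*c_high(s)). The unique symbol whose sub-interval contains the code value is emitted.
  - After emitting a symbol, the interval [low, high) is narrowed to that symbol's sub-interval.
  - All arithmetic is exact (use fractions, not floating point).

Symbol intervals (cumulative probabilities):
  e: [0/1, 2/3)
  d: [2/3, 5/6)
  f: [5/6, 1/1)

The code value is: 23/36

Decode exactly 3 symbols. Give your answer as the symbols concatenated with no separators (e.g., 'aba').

Answer: efd

Derivation:
Step 1: interval [0/1, 1/1), width = 1/1 - 0/1 = 1/1
  'e': [0/1 + 1/1*0/1, 0/1 + 1/1*2/3) = [0/1, 2/3) <- contains code 23/36
  'd': [0/1 + 1/1*2/3, 0/1 + 1/1*5/6) = [2/3, 5/6)
  'f': [0/1 + 1/1*5/6, 0/1 + 1/1*1/1) = [5/6, 1/1)
  emit 'e', narrow to [0/1, 2/3)
Step 2: interval [0/1, 2/3), width = 2/3 - 0/1 = 2/3
  'e': [0/1 + 2/3*0/1, 0/1 + 2/3*2/3) = [0/1, 4/9)
  'd': [0/1 + 2/3*2/3, 0/1 + 2/3*5/6) = [4/9, 5/9)
  'f': [0/1 + 2/3*5/6, 0/1 + 2/3*1/1) = [5/9, 2/3) <- contains code 23/36
  emit 'f', narrow to [5/9, 2/3)
Step 3: interval [5/9, 2/3), width = 2/3 - 5/9 = 1/9
  'e': [5/9 + 1/9*0/1, 5/9 + 1/9*2/3) = [5/9, 17/27)
  'd': [5/9 + 1/9*2/3, 5/9 + 1/9*5/6) = [17/27, 35/54) <- contains code 23/36
  'f': [5/9 + 1/9*5/6, 5/9 + 1/9*1/1) = [35/54, 2/3)
  emit 'd', narrow to [17/27, 35/54)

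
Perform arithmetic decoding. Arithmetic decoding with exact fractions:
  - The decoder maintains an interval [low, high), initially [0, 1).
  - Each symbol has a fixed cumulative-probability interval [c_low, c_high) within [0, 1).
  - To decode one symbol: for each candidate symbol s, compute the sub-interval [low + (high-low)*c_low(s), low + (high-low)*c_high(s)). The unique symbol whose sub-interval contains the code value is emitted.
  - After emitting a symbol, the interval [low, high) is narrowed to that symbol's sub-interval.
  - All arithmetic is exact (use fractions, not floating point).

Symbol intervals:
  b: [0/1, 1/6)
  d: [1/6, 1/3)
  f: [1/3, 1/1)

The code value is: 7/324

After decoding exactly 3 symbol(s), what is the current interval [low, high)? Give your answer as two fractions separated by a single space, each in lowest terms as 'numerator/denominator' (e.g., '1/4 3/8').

Step 1: interval [0/1, 1/1), width = 1/1 - 0/1 = 1/1
  'b': [0/1 + 1/1*0/1, 0/1 + 1/1*1/6) = [0/1, 1/6) <- contains code 7/324
  'd': [0/1 + 1/1*1/6, 0/1 + 1/1*1/3) = [1/6, 1/3)
  'f': [0/1 + 1/1*1/3, 0/1 + 1/1*1/1) = [1/3, 1/1)
  emit 'b', narrow to [0/1, 1/6)
Step 2: interval [0/1, 1/6), width = 1/6 - 0/1 = 1/6
  'b': [0/1 + 1/6*0/1, 0/1 + 1/6*1/6) = [0/1, 1/36) <- contains code 7/324
  'd': [0/1 + 1/6*1/6, 0/1 + 1/6*1/3) = [1/36, 1/18)
  'f': [0/1 + 1/6*1/3, 0/1 + 1/6*1/1) = [1/18, 1/6)
  emit 'b', narrow to [0/1, 1/36)
Step 3: interval [0/1, 1/36), width = 1/36 - 0/1 = 1/36
  'b': [0/1 + 1/36*0/1, 0/1 + 1/36*1/6) = [0/1, 1/216)
  'd': [0/1 + 1/36*1/6, 0/1 + 1/36*1/3) = [1/216, 1/108)
  'f': [0/1 + 1/36*1/3, 0/1 + 1/36*1/1) = [1/108, 1/36) <- contains code 7/324
  emit 'f', narrow to [1/108, 1/36)

Answer: 1/108 1/36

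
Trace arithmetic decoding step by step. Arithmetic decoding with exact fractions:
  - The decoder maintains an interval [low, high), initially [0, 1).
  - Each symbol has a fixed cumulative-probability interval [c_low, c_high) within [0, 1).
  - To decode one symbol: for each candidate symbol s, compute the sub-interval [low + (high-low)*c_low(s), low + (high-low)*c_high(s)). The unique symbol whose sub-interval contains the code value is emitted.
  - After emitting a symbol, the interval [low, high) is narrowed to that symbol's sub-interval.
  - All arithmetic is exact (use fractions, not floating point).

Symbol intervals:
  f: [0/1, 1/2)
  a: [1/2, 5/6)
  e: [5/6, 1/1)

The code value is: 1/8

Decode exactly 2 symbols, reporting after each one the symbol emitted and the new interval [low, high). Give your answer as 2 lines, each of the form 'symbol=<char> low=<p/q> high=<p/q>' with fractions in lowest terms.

Step 1: interval [0/1, 1/1), width = 1/1 - 0/1 = 1/1
  'f': [0/1 + 1/1*0/1, 0/1 + 1/1*1/2) = [0/1, 1/2) <- contains code 1/8
  'a': [0/1 + 1/1*1/2, 0/1 + 1/1*5/6) = [1/2, 5/6)
  'e': [0/1 + 1/1*5/6, 0/1 + 1/1*1/1) = [5/6, 1/1)
  emit 'f', narrow to [0/1, 1/2)
Step 2: interval [0/1, 1/2), width = 1/2 - 0/1 = 1/2
  'f': [0/1 + 1/2*0/1, 0/1 + 1/2*1/2) = [0/1, 1/4) <- contains code 1/8
  'a': [0/1 + 1/2*1/2, 0/1 + 1/2*5/6) = [1/4, 5/12)
  'e': [0/1 + 1/2*5/6, 0/1 + 1/2*1/1) = [5/12, 1/2)
  emit 'f', narrow to [0/1, 1/4)

Answer: symbol=f low=0/1 high=1/2
symbol=f low=0/1 high=1/4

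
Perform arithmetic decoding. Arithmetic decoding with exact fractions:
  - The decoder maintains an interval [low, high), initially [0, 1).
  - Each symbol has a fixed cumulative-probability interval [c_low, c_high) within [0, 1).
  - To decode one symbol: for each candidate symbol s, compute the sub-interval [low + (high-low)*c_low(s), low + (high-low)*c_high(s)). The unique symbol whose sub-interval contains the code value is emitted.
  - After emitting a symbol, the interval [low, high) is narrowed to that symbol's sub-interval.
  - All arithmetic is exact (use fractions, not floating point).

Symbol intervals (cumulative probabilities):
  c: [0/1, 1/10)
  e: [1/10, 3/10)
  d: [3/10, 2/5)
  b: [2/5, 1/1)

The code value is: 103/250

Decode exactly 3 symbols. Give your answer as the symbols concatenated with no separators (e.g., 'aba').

Answer: bce

Derivation:
Step 1: interval [0/1, 1/1), width = 1/1 - 0/1 = 1/1
  'c': [0/1 + 1/1*0/1, 0/1 + 1/1*1/10) = [0/1, 1/10)
  'e': [0/1 + 1/1*1/10, 0/1 + 1/1*3/10) = [1/10, 3/10)
  'd': [0/1 + 1/1*3/10, 0/1 + 1/1*2/5) = [3/10, 2/5)
  'b': [0/1 + 1/1*2/5, 0/1 + 1/1*1/1) = [2/5, 1/1) <- contains code 103/250
  emit 'b', narrow to [2/5, 1/1)
Step 2: interval [2/5, 1/1), width = 1/1 - 2/5 = 3/5
  'c': [2/5 + 3/5*0/1, 2/5 + 3/5*1/10) = [2/5, 23/50) <- contains code 103/250
  'e': [2/5 + 3/5*1/10, 2/5 + 3/5*3/10) = [23/50, 29/50)
  'd': [2/5 + 3/5*3/10, 2/5 + 3/5*2/5) = [29/50, 16/25)
  'b': [2/5 + 3/5*2/5, 2/5 + 3/5*1/1) = [16/25, 1/1)
  emit 'c', narrow to [2/5, 23/50)
Step 3: interval [2/5, 23/50), width = 23/50 - 2/5 = 3/50
  'c': [2/5 + 3/50*0/1, 2/5 + 3/50*1/10) = [2/5, 203/500)
  'e': [2/5 + 3/50*1/10, 2/5 + 3/50*3/10) = [203/500, 209/500) <- contains code 103/250
  'd': [2/5 + 3/50*3/10, 2/5 + 3/50*2/5) = [209/500, 53/125)
  'b': [2/5 + 3/50*2/5, 2/5 + 3/50*1/1) = [53/125, 23/50)
  emit 'e', narrow to [203/500, 209/500)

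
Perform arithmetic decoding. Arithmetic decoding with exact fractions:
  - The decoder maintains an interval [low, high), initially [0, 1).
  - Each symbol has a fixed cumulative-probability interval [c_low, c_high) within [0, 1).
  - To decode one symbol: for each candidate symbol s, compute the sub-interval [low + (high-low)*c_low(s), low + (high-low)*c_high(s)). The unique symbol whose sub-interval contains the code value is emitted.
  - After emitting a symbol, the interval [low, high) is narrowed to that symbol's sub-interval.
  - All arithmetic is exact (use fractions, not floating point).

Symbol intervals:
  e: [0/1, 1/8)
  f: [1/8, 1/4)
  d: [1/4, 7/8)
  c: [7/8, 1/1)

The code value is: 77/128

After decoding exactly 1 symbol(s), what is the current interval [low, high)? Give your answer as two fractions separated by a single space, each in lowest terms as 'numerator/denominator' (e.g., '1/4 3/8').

Answer: 1/4 7/8

Derivation:
Step 1: interval [0/1, 1/1), width = 1/1 - 0/1 = 1/1
  'e': [0/1 + 1/1*0/1, 0/1 + 1/1*1/8) = [0/1, 1/8)
  'f': [0/1 + 1/1*1/8, 0/1 + 1/1*1/4) = [1/8, 1/4)
  'd': [0/1 + 1/1*1/4, 0/1 + 1/1*7/8) = [1/4, 7/8) <- contains code 77/128
  'c': [0/1 + 1/1*7/8, 0/1 + 1/1*1/1) = [7/8, 1/1)
  emit 'd', narrow to [1/4, 7/8)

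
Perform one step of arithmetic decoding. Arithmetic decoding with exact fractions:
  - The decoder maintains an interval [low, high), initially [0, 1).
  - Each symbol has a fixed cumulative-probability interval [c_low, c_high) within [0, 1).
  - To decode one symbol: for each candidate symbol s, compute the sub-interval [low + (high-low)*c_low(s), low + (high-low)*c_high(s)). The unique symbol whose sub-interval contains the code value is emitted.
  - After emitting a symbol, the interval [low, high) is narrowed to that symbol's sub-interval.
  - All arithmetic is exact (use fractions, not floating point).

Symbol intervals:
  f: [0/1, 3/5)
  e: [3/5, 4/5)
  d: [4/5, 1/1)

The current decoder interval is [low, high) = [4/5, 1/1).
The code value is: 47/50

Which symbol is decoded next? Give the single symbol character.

Answer: e

Derivation:
Interval width = high − low = 1/1 − 4/5 = 1/5
Scaled code = (code − low) / width = (47/50 − 4/5) / 1/5 = 7/10
  f: [0/1, 3/5) 
  e: [3/5, 4/5) ← scaled code falls here ✓
  d: [4/5, 1/1) 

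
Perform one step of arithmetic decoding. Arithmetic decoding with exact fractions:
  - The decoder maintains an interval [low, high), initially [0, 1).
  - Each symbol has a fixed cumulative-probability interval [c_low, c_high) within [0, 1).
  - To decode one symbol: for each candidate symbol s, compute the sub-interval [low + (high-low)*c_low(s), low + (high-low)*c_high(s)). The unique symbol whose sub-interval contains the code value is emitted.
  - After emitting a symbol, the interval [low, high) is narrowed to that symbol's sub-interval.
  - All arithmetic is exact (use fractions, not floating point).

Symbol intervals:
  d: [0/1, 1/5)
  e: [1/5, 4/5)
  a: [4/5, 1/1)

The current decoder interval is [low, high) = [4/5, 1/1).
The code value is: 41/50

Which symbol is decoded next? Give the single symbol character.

Interval width = high − low = 1/1 − 4/5 = 1/5
Scaled code = (code − low) / width = (41/50 − 4/5) / 1/5 = 1/10
  d: [0/1, 1/5) ← scaled code falls here ✓
  e: [1/5, 4/5) 
  a: [4/5, 1/1) 

Answer: d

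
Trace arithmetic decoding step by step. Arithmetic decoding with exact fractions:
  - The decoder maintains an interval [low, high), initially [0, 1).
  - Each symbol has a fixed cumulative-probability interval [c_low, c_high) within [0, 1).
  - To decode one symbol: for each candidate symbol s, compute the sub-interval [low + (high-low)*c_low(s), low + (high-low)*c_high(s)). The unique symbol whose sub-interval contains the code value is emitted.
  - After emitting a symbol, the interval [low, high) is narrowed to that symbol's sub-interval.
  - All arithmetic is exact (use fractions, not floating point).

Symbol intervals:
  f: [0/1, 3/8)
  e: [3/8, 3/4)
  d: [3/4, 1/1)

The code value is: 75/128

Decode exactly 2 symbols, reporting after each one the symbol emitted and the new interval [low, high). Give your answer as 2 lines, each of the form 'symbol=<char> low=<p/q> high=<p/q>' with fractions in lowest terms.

Step 1: interval [0/1, 1/1), width = 1/1 - 0/1 = 1/1
  'f': [0/1 + 1/1*0/1, 0/1 + 1/1*3/8) = [0/1, 3/8)
  'e': [0/1 + 1/1*3/8, 0/1 + 1/1*3/4) = [3/8, 3/4) <- contains code 75/128
  'd': [0/1 + 1/1*3/4, 0/1 + 1/1*1/1) = [3/4, 1/1)
  emit 'e', narrow to [3/8, 3/4)
Step 2: interval [3/8, 3/4), width = 3/4 - 3/8 = 3/8
  'f': [3/8 + 3/8*0/1, 3/8 + 3/8*3/8) = [3/8, 33/64)
  'e': [3/8 + 3/8*3/8, 3/8 + 3/8*3/4) = [33/64, 21/32) <- contains code 75/128
  'd': [3/8 + 3/8*3/4, 3/8 + 3/8*1/1) = [21/32, 3/4)
  emit 'e', narrow to [33/64, 21/32)

Answer: symbol=e low=3/8 high=3/4
symbol=e low=33/64 high=21/32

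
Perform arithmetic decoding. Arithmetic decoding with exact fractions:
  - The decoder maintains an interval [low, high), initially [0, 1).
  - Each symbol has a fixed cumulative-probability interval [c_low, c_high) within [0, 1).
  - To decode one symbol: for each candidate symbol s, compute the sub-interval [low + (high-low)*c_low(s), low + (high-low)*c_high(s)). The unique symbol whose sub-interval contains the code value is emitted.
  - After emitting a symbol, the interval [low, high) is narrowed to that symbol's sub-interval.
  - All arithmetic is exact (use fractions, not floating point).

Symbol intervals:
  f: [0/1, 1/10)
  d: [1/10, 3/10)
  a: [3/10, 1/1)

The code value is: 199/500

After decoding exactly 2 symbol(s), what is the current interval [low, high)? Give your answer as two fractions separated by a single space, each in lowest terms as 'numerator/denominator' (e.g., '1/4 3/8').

Answer: 37/100 51/100

Derivation:
Step 1: interval [0/1, 1/1), width = 1/1 - 0/1 = 1/1
  'f': [0/1 + 1/1*0/1, 0/1 + 1/1*1/10) = [0/1, 1/10)
  'd': [0/1 + 1/1*1/10, 0/1 + 1/1*3/10) = [1/10, 3/10)
  'a': [0/1 + 1/1*3/10, 0/1 + 1/1*1/1) = [3/10, 1/1) <- contains code 199/500
  emit 'a', narrow to [3/10, 1/1)
Step 2: interval [3/10, 1/1), width = 1/1 - 3/10 = 7/10
  'f': [3/10 + 7/10*0/1, 3/10 + 7/10*1/10) = [3/10, 37/100)
  'd': [3/10 + 7/10*1/10, 3/10 + 7/10*3/10) = [37/100, 51/100) <- contains code 199/500
  'a': [3/10 + 7/10*3/10, 3/10 + 7/10*1/1) = [51/100, 1/1)
  emit 'd', narrow to [37/100, 51/100)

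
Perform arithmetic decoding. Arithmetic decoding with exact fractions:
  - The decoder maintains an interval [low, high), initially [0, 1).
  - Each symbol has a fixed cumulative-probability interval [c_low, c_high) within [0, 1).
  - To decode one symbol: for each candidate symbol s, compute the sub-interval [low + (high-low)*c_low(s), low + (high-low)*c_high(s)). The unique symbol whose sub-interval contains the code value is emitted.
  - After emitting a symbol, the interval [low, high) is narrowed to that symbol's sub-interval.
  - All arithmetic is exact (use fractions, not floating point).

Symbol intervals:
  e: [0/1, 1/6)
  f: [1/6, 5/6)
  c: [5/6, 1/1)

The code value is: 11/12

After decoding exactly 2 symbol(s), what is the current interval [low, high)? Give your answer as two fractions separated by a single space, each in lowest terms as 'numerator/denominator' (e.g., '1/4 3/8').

Step 1: interval [0/1, 1/1), width = 1/1 - 0/1 = 1/1
  'e': [0/1 + 1/1*0/1, 0/1 + 1/1*1/6) = [0/1, 1/6)
  'f': [0/1 + 1/1*1/6, 0/1 + 1/1*5/6) = [1/6, 5/6)
  'c': [0/1 + 1/1*5/6, 0/1 + 1/1*1/1) = [5/6, 1/1) <- contains code 11/12
  emit 'c', narrow to [5/6, 1/1)
Step 2: interval [5/6, 1/1), width = 1/1 - 5/6 = 1/6
  'e': [5/6 + 1/6*0/1, 5/6 + 1/6*1/6) = [5/6, 31/36)
  'f': [5/6 + 1/6*1/6, 5/6 + 1/6*5/6) = [31/36, 35/36) <- contains code 11/12
  'c': [5/6 + 1/6*5/6, 5/6 + 1/6*1/1) = [35/36, 1/1)
  emit 'f', narrow to [31/36, 35/36)

Answer: 31/36 35/36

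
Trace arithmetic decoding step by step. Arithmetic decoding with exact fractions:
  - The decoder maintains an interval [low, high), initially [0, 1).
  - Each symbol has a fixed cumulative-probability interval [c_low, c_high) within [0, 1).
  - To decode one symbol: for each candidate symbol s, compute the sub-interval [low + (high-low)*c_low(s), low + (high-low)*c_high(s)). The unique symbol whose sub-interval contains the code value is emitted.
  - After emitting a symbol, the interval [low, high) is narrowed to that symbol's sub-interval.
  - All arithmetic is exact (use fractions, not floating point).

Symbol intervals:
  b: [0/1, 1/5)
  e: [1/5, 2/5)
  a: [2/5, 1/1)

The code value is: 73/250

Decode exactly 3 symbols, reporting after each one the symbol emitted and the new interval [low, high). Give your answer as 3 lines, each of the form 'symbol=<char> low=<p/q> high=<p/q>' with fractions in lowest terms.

Step 1: interval [0/1, 1/1), width = 1/1 - 0/1 = 1/1
  'b': [0/1 + 1/1*0/1, 0/1 + 1/1*1/5) = [0/1, 1/5)
  'e': [0/1 + 1/1*1/5, 0/1 + 1/1*2/5) = [1/5, 2/5) <- contains code 73/250
  'a': [0/1 + 1/1*2/5, 0/1 + 1/1*1/1) = [2/5, 1/1)
  emit 'e', narrow to [1/5, 2/5)
Step 2: interval [1/5, 2/5), width = 2/5 - 1/5 = 1/5
  'b': [1/5 + 1/5*0/1, 1/5 + 1/5*1/5) = [1/5, 6/25)
  'e': [1/5 + 1/5*1/5, 1/5 + 1/5*2/5) = [6/25, 7/25)
  'a': [1/5 + 1/5*2/5, 1/5 + 1/5*1/1) = [7/25, 2/5) <- contains code 73/250
  emit 'a', narrow to [7/25, 2/5)
Step 3: interval [7/25, 2/5), width = 2/5 - 7/25 = 3/25
  'b': [7/25 + 3/25*0/1, 7/25 + 3/25*1/5) = [7/25, 38/125) <- contains code 73/250
  'e': [7/25 + 3/25*1/5, 7/25 + 3/25*2/5) = [38/125, 41/125)
  'a': [7/25 + 3/25*2/5, 7/25 + 3/25*1/1) = [41/125, 2/5)
  emit 'b', narrow to [7/25, 38/125)

Answer: symbol=e low=1/5 high=2/5
symbol=a low=7/25 high=2/5
symbol=b low=7/25 high=38/125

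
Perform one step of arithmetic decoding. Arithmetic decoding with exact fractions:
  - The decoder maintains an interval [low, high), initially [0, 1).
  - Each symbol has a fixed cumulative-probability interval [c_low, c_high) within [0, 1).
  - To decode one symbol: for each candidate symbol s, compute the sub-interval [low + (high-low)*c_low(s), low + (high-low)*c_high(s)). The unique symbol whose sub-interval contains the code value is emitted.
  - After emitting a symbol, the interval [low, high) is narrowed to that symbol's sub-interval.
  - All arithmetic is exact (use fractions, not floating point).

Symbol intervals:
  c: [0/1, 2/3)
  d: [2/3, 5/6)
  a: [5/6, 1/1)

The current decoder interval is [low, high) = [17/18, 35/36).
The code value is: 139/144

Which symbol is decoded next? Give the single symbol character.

Interval width = high − low = 35/36 − 17/18 = 1/36
Scaled code = (code − low) / width = (139/144 − 17/18) / 1/36 = 3/4
  c: [0/1, 2/3) 
  d: [2/3, 5/6) ← scaled code falls here ✓
  a: [5/6, 1/1) 

Answer: d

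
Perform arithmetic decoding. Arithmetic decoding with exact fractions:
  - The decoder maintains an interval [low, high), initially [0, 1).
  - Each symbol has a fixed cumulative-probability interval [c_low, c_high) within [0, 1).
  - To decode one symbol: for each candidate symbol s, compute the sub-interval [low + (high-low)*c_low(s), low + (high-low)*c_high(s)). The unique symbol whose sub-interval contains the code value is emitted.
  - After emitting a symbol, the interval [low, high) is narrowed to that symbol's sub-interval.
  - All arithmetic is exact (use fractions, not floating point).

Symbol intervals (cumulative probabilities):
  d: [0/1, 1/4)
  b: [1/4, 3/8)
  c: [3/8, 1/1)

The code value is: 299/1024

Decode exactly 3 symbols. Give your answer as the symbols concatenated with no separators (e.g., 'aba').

Step 1: interval [0/1, 1/1), width = 1/1 - 0/1 = 1/1
  'd': [0/1 + 1/1*0/1, 0/1 + 1/1*1/4) = [0/1, 1/4)
  'b': [0/1 + 1/1*1/4, 0/1 + 1/1*3/8) = [1/4, 3/8) <- contains code 299/1024
  'c': [0/1 + 1/1*3/8, 0/1 + 1/1*1/1) = [3/8, 1/1)
  emit 'b', narrow to [1/4, 3/8)
Step 2: interval [1/4, 3/8), width = 3/8 - 1/4 = 1/8
  'd': [1/4 + 1/8*0/1, 1/4 + 1/8*1/4) = [1/4, 9/32)
  'b': [1/4 + 1/8*1/4, 1/4 + 1/8*3/8) = [9/32, 19/64) <- contains code 299/1024
  'c': [1/4 + 1/8*3/8, 1/4 + 1/8*1/1) = [19/64, 3/8)
  emit 'b', narrow to [9/32, 19/64)
Step 3: interval [9/32, 19/64), width = 19/64 - 9/32 = 1/64
  'd': [9/32 + 1/64*0/1, 9/32 + 1/64*1/4) = [9/32, 73/256)
  'b': [9/32 + 1/64*1/4, 9/32 + 1/64*3/8) = [73/256, 147/512)
  'c': [9/32 + 1/64*3/8, 9/32 + 1/64*1/1) = [147/512, 19/64) <- contains code 299/1024
  emit 'c', narrow to [147/512, 19/64)

Answer: bbc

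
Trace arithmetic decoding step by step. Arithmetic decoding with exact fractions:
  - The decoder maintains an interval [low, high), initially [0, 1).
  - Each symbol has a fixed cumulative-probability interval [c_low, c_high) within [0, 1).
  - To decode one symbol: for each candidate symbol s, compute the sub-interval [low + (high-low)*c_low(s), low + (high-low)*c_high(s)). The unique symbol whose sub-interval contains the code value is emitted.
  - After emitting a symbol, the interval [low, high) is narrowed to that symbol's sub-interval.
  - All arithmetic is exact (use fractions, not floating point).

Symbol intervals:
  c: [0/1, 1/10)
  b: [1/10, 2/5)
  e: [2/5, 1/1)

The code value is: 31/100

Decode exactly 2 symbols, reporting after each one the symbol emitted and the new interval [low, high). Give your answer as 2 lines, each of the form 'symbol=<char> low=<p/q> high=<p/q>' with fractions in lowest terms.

Step 1: interval [0/1, 1/1), width = 1/1 - 0/1 = 1/1
  'c': [0/1 + 1/1*0/1, 0/1 + 1/1*1/10) = [0/1, 1/10)
  'b': [0/1 + 1/1*1/10, 0/1 + 1/1*2/5) = [1/10, 2/5) <- contains code 31/100
  'e': [0/1 + 1/1*2/5, 0/1 + 1/1*1/1) = [2/5, 1/1)
  emit 'b', narrow to [1/10, 2/5)
Step 2: interval [1/10, 2/5), width = 2/5 - 1/10 = 3/10
  'c': [1/10 + 3/10*0/1, 1/10 + 3/10*1/10) = [1/10, 13/100)
  'b': [1/10 + 3/10*1/10, 1/10 + 3/10*2/5) = [13/100, 11/50)
  'e': [1/10 + 3/10*2/5, 1/10 + 3/10*1/1) = [11/50, 2/5) <- contains code 31/100
  emit 'e', narrow to [11/50, 2/5)

Answer: symbol=b low=1/10 high=2/5
symbol=e low=11/50 high=2/5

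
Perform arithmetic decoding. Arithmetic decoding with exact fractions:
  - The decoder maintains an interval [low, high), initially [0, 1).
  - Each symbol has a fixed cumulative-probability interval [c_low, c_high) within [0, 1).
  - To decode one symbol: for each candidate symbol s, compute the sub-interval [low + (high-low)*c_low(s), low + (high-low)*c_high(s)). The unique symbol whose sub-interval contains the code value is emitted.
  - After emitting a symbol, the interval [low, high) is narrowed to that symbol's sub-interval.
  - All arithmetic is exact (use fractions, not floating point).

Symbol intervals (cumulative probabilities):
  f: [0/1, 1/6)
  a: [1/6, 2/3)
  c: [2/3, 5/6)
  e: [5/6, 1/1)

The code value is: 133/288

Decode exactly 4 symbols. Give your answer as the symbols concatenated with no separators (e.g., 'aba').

Step 1: interval [0/1, 1/1), width = 1/1 - 0/1 = 1/1
  'f': [0/1 + 1/1*0/1, 0/1 + 1/1*1/6) = [0/1, 1/6)
  'a': [0/1 + 1/1*1/6, 0/1 + 1/1*2/3) = [1/6, 2/3) <- contains code 133/288
  'c': [0/1 + 1/1*2/3, 0/1 + 1/1*5/6) = [2/3, 5/6)
  'e': [0/1 + 1/1*5/6, 0/1 + 1/1*1/1) = [5/6, 1/1)
  emit 'a', narrow to [1/6, 2/3)
Step 2: interval [1/6, 2/3), width = 2/3 - 1/6 = 1/2
  'f': [1/6 + 1/2*0/1, 1/6 + 1/2*1/6) = [1/6, 1/4)
  'a': [1/6 + 1/2*1/6, 1/6 + 1/2*2/3) = [1/4, 1/2) <- contains code 133/288
  'c': [1/6 + 1/2*2/3, 1/6 + 1/2*5/6) = [1/2, 7/12)
  'e': [1/6 + 1/2*5/6, 1/6 + 1/2*1/1) = [7/12, 2/3)
  emit 'a', narrow to [1/4, 1/2)
Step 3: interval [1/4, 1/2), width = 1/2 - 1/4 = 1/4
  'f': [1/4 + 1/4*0/1, 1/4 + 1/4*1/6) = [1/4, 7/24)
  'a': [1/4 + 1/4*1/6, 1/4 + 1/4*2/3) = [7/24, 5/12)
  'c': [1/4 + 1/4*2/3, 1/4 + 1/4*5/6) = [5/12, 11/24)
  'e': [1/4 + 1/4*5/6, 1/4 + 1/4*1/1) = [11/24, 1/2) <- contains code 133/288
  emit 'e', narrow to [11/24, 1/2)
Step 4: interval [11/24, 1/2), width = 1/2 - 11/24 = 1/24
  'f': [11/24 + 1/24*0/1, 11/24 + 1/24*1/6) = [11/24, 67/144) <- contains code 133/288
  'a': [11/24 + 1/24*1/6, 11/24 + 1/24*2/3) = [67/144, 35/72)
  'c': [11/24 + 1/24*2/3, 11/24 + 1/24*5/6) = [35/72, 71/144)
  'e': [11/24 + 1/24*5/6, 11/24 + 1/24*1/1) = [71/144, 1/2)
  emit 'f', narrow to [11/24, 67/144)

Answer: aaef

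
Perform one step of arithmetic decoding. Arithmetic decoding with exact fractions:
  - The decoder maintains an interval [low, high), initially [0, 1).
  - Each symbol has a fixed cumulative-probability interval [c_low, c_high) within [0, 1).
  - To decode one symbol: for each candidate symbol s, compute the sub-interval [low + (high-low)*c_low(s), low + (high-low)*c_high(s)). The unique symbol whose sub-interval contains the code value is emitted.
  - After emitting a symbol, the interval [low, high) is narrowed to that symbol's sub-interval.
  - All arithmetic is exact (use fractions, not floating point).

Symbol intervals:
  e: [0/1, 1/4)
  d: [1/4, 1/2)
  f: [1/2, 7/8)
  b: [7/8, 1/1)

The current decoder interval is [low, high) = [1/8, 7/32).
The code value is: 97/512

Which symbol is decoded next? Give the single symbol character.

Answer: f

Derivation:
Interval width = high − low = 7/32 − 1/8 = 3/32
Scaled code = (code − low) / width = (97/512 − 1/8) / 3/32 = 11/16
  e: [0/1, 1/4) 
  d: [1/4, 1/2) 
  f: [1/2, 7/8) ← scaled code falls here ✓
  b: [7/8, 1/1) 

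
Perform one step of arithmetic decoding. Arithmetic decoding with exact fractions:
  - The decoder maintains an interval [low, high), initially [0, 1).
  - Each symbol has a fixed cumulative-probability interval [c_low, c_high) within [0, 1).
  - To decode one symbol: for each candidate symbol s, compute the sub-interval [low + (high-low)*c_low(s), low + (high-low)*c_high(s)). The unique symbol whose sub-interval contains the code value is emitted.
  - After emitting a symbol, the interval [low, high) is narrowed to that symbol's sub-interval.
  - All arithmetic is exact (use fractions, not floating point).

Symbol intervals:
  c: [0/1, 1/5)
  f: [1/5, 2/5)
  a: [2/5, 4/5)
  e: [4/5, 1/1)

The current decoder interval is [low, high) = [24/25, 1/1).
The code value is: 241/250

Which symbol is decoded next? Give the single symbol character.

Answer: c

Derivation:
Interval width = high − low = 1/1 − 24/25 = 1/25
Scaled code = (code − low) / width = (241/250 − 24/25) / 1/25 = 1/10
  c: [0/1, 1/5) ← scaled code falls here ✓
  f: [1/5, 2/5) 
  a: [2/5, 4/5) 
  e: [4/5, 1/1) 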